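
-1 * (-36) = 36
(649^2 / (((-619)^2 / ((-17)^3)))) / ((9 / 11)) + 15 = -22711238908 / 3448449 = -6585.93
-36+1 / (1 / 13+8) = -3767 / 105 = -35.88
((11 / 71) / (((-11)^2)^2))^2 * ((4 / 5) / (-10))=-2 / 223260975025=-0.00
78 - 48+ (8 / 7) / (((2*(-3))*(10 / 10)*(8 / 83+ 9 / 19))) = 560062 / 18879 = 29.67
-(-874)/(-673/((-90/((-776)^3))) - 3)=-39330/157242605959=-0.00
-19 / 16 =-1.19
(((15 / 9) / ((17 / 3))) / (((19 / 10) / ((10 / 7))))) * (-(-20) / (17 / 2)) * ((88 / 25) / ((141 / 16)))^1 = 1126400 / 5419617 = 0.21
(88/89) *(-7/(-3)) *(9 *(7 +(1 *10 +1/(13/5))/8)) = 172.30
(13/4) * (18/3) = 39/2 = 19.50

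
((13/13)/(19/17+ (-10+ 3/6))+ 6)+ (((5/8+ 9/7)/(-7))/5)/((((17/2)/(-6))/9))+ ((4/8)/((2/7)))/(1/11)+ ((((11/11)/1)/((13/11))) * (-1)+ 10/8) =79876756/3086265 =25.88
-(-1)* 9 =9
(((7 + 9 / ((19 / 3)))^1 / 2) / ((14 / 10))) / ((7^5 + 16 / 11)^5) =64420400 / 28737831031386461874769223169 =0.00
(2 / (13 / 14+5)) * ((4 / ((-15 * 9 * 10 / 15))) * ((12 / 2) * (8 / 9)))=-0.08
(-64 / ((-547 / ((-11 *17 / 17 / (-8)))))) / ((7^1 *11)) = 0.00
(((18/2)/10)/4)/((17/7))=63/680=0.09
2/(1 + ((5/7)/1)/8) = 112/61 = 1.84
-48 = -48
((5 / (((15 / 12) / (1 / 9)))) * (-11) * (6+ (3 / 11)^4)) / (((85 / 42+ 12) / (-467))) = 766488968 / 783959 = 977.72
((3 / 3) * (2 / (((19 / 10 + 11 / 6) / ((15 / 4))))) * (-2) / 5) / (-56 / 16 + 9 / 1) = -45 / 308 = -0.15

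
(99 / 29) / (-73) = -99 / 2117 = -0.05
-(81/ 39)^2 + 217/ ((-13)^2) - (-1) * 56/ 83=-2.35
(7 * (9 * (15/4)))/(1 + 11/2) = 945/26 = 36.35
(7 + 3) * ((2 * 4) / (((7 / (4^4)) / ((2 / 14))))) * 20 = 409600 / 49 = 8359.18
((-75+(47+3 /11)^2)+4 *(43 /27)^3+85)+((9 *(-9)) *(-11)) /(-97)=520182314833 /231019371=2251.68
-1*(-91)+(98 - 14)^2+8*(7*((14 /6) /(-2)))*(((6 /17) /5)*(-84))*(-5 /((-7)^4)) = 850397 /119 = 7146.19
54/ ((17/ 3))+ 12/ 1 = 366/ 17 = 21.53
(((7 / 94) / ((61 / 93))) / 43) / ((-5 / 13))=-8463 / 1232810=-0.01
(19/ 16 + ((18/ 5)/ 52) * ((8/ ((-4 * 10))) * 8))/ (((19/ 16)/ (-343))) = -1920457/ 6175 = -311.01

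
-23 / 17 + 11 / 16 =-181 / 272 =-0.67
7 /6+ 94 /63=335 /126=2.66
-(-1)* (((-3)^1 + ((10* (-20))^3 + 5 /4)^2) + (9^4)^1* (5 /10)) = 1023999680052465 /16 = 63999980003279.06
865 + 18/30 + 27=4463/5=892.60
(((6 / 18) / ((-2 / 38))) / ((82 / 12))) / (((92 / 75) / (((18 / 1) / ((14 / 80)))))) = -513000 / 6601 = -77.72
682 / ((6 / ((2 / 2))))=341 / 3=113.67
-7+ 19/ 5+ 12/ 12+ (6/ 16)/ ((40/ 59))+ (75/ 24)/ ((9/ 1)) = -3743/ 2880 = -1.30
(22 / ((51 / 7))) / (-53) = -154 / 2703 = -0.06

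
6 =6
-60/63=-20/21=-0.95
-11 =-11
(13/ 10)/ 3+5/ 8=127/ 120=1.06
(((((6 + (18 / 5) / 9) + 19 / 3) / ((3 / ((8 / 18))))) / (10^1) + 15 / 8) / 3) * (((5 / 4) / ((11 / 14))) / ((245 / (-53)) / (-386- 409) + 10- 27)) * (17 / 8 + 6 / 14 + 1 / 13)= -35966641057 / 212326583040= -0.17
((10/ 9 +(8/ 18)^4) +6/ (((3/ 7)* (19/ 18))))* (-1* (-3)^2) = -129.72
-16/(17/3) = -48/17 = -2.82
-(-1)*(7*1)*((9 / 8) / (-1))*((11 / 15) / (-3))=77 / 40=1.92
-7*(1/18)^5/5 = -7/9447840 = -0.00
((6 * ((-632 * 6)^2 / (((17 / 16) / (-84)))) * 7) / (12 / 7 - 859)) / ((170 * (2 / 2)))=2840882429952 / 8671445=327613.50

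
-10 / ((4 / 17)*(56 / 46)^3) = -1034195 / 43904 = -23.56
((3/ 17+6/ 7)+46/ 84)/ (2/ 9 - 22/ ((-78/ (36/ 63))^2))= 4006821/ 560116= 7.15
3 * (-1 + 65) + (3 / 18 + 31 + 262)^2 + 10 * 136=87498.69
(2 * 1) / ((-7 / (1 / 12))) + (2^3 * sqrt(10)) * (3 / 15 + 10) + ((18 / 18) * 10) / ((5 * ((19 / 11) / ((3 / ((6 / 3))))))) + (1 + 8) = 8549 / 798 + 408 * sqrt(10) / 5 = 268.75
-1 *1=-1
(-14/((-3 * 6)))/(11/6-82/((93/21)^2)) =-13454/40611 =-0.33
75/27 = 25/9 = 2.78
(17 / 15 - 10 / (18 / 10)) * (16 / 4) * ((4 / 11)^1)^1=-6.43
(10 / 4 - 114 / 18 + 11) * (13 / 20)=559 / 120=4.66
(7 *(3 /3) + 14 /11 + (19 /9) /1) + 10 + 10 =3008 /99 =30.38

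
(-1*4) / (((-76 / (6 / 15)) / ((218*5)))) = 436 / 19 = 22.95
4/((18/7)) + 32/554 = 4022/2493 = 1.61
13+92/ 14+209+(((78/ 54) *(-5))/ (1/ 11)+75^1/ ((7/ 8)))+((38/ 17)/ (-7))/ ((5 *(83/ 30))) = 20873693/ 88893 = 234.82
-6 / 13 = -0.46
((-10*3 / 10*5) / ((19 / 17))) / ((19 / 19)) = -255 / 19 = -13.42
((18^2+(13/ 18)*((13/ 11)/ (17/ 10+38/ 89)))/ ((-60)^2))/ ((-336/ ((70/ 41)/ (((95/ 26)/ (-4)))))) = 790335949/ 1576692572400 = 0.00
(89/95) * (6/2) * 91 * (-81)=-1968057/95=-20716.39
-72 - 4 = -76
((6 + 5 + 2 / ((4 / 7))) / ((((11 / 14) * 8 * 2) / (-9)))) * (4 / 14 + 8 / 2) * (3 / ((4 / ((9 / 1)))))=-105705 / 352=-300.30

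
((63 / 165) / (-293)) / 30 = -7 / 161150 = -0.00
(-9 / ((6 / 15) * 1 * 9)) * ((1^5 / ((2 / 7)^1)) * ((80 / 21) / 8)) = -25 / 6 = -4.17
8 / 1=8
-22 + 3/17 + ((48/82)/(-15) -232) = -253.86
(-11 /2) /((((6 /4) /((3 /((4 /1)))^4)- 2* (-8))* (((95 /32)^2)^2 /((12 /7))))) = -0.01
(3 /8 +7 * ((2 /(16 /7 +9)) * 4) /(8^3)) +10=52505 /5056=10.38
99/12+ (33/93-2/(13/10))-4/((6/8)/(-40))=1065853/4836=220.40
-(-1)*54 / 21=18 / 7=2.57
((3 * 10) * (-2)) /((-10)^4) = -3 /500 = -0.01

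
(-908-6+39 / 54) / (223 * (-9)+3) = 16439 / 36072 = 0.46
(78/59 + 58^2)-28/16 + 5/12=595426/177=3363.99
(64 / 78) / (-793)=-0.00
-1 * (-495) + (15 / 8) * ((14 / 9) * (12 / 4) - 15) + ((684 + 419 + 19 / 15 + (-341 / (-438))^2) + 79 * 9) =4396101019 / 1918440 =2291.50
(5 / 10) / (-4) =-0.12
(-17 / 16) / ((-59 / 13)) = 0.23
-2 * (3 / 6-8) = 15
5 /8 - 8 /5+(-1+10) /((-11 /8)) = -3309 /440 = -7.52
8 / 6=4 / 3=1.33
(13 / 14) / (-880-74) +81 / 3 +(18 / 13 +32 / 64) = 5015009 / 173628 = 28.88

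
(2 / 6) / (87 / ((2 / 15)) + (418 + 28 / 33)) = 22 / 70709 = 0.00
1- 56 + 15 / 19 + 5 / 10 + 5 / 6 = -3014 / 57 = -52.88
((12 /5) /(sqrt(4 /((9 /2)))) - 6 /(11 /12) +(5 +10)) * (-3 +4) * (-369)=-34317 /11 - 3321 * sqrt(2) /5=-4059.05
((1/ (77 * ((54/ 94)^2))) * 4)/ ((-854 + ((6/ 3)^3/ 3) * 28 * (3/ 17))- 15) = -150212/ 816679017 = -0.00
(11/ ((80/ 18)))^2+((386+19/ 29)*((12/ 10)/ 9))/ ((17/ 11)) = 93435199/ 2366400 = 39.48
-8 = -8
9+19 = 28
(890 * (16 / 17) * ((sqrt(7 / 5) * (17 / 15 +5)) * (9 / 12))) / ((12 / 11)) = 180136 * sqrt(35) / 255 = 4179.21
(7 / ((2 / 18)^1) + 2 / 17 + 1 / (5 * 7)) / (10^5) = 9393 / 14875000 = 0.00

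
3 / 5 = 0.60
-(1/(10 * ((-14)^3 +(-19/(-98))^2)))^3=110730297608/2287709842577774159796875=0.00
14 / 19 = 0.74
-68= -68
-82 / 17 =-4.82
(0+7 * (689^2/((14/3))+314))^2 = 2040780816481/4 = 510195204120.25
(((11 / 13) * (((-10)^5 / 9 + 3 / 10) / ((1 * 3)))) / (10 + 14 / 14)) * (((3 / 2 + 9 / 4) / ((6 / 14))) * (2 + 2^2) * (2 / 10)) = -538447 / 180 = -2991.37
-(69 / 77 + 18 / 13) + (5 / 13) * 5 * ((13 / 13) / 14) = -613 / 286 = -2.14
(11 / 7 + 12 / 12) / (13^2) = 18 / 1183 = 0.02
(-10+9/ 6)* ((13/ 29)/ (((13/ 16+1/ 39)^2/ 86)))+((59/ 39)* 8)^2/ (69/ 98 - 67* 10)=-369323612276840320/ 791361361545651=-466.69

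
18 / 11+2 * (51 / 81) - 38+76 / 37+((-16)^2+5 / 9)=2456099 / 10989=223.51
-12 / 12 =-1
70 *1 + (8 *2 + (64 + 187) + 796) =1133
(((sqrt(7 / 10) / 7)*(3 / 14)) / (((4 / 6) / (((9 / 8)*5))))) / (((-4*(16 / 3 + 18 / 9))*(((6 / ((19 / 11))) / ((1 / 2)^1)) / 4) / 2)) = -1539*sqrt(70) / 1517824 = -0.01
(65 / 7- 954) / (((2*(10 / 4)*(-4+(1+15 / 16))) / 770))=211616 / 3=70538.67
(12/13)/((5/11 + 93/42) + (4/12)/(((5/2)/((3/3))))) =27720/84149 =0.33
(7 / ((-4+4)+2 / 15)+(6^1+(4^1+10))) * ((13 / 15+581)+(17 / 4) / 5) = 1013927 / 24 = 42246.96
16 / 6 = 8 / 3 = 2.67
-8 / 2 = -4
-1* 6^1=-6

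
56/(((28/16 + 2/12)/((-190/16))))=-7980/23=-346.96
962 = 962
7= 7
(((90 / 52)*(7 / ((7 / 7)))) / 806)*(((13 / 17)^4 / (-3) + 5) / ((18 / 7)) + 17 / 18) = 34540555 / 807815112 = 0.04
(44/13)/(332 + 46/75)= 1650/162149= 0.01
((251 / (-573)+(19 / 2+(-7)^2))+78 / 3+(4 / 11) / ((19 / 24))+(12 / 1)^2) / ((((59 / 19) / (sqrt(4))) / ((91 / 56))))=711542611 / 2975016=239.17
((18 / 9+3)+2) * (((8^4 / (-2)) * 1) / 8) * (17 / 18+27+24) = -837760 / 9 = -93084.44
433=433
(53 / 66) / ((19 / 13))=689 / 1254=0.55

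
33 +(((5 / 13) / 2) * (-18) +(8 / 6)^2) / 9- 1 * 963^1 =-979487 / 1053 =-930.19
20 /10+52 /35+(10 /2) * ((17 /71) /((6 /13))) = 90647 /14910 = 6.08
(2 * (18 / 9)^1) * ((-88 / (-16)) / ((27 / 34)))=748 / 27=27.70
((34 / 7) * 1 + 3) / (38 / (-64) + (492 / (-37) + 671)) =65120 / 5446119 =0.01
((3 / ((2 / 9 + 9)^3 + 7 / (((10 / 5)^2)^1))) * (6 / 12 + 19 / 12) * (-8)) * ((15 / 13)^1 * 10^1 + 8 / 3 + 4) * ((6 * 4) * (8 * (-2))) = 13250304000 / 29799263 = 444.65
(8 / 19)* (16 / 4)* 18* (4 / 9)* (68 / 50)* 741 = 339456 / 25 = 13578.24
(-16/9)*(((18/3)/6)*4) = -64/9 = -7.11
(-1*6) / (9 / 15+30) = -10 / 51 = -0.20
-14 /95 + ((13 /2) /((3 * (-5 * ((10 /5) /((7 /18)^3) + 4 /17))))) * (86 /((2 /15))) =-8.31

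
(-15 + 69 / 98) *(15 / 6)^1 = -7005 / 196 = -35.74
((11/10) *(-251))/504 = -2761/5040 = -0.55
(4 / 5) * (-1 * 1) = -4 / 5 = -0.80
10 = 10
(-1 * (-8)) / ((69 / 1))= 8 / 69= 0.12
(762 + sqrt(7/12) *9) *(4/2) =3 *sqrt(21) + 1524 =1537.75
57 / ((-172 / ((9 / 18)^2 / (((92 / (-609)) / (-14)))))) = -242991 / 31648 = -7.68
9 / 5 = 1.80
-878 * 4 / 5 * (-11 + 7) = 14048 / 5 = 2809.60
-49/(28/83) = -581/4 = -145.25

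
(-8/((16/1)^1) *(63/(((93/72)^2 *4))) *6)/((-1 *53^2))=27216/2699449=0.01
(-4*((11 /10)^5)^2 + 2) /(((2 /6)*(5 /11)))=-690935011833 /12500000000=-55.27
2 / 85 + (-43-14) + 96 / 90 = -55.91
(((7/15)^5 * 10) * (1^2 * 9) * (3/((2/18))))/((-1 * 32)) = -16807/10000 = -1.68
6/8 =3/4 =0.75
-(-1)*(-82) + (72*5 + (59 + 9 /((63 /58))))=2417 /7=345.29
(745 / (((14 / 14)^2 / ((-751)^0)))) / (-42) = -745 / 42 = -17.74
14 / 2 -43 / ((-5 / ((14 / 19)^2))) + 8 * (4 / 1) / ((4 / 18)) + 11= 300838 / 1805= 166.67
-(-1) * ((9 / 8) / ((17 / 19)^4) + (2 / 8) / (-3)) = 3351625 / 2004504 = 1.67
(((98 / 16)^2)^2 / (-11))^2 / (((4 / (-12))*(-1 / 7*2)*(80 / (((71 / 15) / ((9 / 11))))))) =16516766493091697 / 1328755507200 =12430.25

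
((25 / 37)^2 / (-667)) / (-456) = 625 / 416384088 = 0.00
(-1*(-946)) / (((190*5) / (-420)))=-39732 / 95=-418.23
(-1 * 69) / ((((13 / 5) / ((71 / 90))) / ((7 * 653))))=-7464443 / 78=-95697.99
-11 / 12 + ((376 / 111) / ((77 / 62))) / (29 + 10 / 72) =-29517683 / 35863212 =-0.82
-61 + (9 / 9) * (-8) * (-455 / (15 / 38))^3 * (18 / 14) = 47257083145 / 3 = 15752361048.33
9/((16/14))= 63/8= 7.88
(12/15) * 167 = 668/5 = 133.60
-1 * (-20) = 20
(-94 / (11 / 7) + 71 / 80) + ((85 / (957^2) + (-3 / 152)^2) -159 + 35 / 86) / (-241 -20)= -69251666332065827 / 1187380790735040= -58.32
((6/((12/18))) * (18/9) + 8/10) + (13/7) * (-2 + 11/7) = 4411/245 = 18.00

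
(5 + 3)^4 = 4096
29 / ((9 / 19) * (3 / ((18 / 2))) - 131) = -551 / 2486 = -0.22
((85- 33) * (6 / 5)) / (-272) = -0.23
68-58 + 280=290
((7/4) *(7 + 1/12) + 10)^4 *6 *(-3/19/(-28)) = 1335469140625/156893184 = 8511.96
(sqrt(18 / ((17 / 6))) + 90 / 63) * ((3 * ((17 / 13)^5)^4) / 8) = 60963471099713587836024015 / 532138985696662384286428 + 2151651921166361923624377 * sqrt(51) / 76019855099523197755204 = 316.69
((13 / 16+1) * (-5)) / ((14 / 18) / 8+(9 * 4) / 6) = -1305 / 878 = -1.49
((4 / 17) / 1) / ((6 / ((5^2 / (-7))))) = -50 / 357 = -0.14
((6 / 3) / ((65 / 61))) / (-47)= -122 / 3055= -0.04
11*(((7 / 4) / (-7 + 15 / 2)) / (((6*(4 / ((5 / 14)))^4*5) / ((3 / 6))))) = 0.00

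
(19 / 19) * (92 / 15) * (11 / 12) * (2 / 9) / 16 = 253 / 3240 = 0.08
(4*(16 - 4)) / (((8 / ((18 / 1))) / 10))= 1080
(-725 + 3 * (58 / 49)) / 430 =-35351 / 21070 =-1.68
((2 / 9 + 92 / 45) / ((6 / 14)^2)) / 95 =1666 / 12825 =0.13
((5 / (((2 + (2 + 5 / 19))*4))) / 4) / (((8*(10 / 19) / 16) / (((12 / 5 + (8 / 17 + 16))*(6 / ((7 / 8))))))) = 36.04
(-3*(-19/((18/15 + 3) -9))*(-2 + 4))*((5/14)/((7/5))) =-2375/392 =-6.06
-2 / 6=-1 / 3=-0.33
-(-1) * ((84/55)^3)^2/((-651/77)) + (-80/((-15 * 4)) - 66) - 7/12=-20828766766113/312036312500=-66.75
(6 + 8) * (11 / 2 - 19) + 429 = 240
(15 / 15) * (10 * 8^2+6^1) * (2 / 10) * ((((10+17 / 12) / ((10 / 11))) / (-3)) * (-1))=486761 / 900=540.85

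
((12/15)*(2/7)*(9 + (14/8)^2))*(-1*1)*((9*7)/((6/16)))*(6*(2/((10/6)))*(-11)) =917136/25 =36685.44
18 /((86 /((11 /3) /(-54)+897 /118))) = 36004 /22833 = 1.58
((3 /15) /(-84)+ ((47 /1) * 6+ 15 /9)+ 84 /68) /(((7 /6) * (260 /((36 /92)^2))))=164768823 /1145708200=0.14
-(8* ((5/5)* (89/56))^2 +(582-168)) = -170209/392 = -434.21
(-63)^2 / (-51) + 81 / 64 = -83295 / 1088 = -76.56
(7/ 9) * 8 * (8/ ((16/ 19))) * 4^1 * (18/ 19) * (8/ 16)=112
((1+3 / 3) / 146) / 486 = 1 / 35478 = 0.00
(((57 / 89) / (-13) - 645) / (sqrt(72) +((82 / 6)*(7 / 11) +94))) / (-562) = 41733206757 / 3708581333821 - 2438233974*sqrt(2) / 3708581333821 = 0.01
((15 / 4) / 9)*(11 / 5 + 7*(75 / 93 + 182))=99343 / 186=534.10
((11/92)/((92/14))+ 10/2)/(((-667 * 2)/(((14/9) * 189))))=-3121839/2822744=-1.11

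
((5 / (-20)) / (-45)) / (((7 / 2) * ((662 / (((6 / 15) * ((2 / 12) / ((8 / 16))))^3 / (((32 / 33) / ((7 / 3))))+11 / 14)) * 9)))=74789 / 354709530000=0.00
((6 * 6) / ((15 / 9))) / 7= 108 / 35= 3.09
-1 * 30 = -30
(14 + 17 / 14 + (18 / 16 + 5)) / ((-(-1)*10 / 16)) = 239 / 7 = 34.14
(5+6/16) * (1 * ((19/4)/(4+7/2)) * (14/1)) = 5719/120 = 47.66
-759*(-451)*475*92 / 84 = 1246575275 / 7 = 178082182.14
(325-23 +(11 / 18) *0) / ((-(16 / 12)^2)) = -1359 / 8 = -169.88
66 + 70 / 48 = 1619 / 24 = 67.46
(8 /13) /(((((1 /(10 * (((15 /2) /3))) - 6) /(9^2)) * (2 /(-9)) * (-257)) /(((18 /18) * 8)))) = -583200 /497809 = -1.17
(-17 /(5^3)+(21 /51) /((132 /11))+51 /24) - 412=-20908811 /51000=-409.98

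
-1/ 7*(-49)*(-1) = -7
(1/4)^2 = 1/16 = 0.06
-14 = -14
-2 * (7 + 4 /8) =-15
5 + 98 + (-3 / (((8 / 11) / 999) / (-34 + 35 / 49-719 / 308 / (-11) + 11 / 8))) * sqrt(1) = 644230217 / 4928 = 130728.53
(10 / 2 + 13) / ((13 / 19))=342 / 13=26.31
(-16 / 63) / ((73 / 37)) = -0.13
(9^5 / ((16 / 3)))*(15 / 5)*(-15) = -7971615 / 16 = -498225.94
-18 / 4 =-9 / 2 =-4.50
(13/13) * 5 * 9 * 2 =90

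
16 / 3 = 5.33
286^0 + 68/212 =70/53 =1.32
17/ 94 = 0.18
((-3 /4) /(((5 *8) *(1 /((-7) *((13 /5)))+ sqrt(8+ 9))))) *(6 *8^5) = -9539712 *sqrt(17) /43985-104832 /8797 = -906.16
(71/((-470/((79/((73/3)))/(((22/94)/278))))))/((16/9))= -21050577/64240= -327.69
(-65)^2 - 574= 3651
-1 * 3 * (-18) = 54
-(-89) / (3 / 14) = 1246 / 3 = 415.33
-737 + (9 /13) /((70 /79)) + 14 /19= -12716481 /17290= -735.48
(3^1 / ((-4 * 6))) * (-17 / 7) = 17 / 56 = 0.30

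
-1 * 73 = -73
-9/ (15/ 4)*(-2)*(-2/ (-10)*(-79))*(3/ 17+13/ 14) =-249324/ 2975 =-83.81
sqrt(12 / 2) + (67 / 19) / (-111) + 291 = sqrt(6) + 613652 / 2109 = 293.42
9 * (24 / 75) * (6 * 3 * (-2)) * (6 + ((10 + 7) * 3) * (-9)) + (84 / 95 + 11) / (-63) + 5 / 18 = 2810982679 / 59850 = 46967.13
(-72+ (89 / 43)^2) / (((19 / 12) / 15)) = -641.52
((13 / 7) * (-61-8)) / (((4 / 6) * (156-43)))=-2691 / 1582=-1.70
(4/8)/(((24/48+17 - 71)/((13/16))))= -13/1712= -0.01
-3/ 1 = -3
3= 3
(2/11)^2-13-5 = -17.97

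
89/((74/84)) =3738/37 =101.03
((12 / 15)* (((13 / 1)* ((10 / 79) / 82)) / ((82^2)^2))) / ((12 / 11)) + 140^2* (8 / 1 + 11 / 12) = 25593221805651781 / 146442238064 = 174766.67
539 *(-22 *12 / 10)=-14229.60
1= 1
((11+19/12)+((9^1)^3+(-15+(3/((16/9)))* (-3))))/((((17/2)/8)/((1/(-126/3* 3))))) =-34633/6426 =-5.39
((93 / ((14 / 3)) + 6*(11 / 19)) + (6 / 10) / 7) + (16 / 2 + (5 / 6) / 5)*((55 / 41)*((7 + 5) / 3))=67.31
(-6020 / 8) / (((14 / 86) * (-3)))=1540.83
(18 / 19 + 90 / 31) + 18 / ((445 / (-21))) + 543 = 143109633 / 262105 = 546.00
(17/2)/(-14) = -17/28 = -0.61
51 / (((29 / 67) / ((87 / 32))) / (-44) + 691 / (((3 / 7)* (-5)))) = -62645 / 396101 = -0.16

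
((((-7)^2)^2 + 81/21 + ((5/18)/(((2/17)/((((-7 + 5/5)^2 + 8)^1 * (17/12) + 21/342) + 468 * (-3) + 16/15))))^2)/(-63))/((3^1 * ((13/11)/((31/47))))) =-402868078597050011/13614940842048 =-29590.15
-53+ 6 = -47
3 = 3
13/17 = 0.76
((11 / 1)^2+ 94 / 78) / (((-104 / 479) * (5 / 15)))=-1141457 / 676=-1688.55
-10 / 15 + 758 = 2272 / 3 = 757.33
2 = 2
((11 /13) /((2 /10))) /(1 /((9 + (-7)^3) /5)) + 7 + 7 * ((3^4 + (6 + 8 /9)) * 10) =687563 /117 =5876.61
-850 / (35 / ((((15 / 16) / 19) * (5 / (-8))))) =6375 / 8512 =0.75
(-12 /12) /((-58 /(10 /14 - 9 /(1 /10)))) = -625 /406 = -1.54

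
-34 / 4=-17 / 2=-8.50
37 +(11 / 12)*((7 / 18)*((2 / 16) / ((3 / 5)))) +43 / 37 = 7334053 / 191808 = 38.24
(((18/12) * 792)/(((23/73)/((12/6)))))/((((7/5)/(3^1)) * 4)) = 650430/161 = 4039.94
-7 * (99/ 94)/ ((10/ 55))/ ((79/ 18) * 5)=-68607/ 37130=-1.85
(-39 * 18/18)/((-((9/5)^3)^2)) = 203125/177147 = 1.15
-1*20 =-20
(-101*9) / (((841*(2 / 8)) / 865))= -3145140 / 841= -3739.76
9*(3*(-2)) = -54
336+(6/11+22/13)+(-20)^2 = 105568/143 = 738.24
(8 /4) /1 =2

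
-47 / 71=-0.66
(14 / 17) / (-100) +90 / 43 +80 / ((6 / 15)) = 7386199 / 36550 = 202.08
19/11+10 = 129/11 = 11.73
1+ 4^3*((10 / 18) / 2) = 169 / 9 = 18.78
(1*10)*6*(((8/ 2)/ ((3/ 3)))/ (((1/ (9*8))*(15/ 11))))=12672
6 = 6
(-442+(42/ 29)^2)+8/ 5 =-1843062/ 4205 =-438.30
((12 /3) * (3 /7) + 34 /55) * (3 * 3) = 8082 /385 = 20.99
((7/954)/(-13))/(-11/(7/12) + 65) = -49/4005846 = -0.00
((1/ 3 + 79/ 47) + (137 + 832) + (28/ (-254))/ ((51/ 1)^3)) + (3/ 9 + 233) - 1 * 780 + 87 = 404881803242/ 791793819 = 511.35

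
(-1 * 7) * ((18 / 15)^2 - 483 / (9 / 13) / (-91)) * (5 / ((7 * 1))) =-683 / 15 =-45.53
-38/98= -19/49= -0.39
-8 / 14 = -4 / 7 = -0.57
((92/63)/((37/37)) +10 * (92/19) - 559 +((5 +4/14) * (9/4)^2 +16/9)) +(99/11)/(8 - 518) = -260792551/542640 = -480.60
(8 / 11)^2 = 64 / 121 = 0.53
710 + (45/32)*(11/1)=23215/32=725.47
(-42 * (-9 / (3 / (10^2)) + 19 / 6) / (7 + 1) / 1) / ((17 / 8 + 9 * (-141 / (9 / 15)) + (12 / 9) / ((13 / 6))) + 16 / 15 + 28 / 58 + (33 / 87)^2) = -2044525665 / 2768978581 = -0.74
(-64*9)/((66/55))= -480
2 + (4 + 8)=14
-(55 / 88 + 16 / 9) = -173 / 72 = -2.40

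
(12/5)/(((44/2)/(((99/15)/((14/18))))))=162/175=0.93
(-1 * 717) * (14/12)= -1673/2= -836.50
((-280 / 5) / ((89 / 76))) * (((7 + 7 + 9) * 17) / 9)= -1664096 / 801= -2077.52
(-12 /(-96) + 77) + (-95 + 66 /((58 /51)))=9317 /232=40.16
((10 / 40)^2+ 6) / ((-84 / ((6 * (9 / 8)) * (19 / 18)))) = -1843 / 3584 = -0.51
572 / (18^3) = 143 / 1458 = 0.10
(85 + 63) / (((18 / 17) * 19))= 1258 / 171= 7.36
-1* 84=-84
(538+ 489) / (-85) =-1027 / 85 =-12.08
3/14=0.21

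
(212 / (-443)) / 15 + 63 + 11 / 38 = 15973169 / 252510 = 63.26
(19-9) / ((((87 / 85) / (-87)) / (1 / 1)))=-850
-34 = -34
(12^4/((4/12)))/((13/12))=746496/13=57422.77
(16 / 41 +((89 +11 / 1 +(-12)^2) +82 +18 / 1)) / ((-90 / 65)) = -248.73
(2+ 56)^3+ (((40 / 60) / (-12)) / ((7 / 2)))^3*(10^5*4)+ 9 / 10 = 487869953063 / 2500470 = 195111.30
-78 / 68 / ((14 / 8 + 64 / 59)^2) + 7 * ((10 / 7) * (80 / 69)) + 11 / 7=1772522741 / 136108273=13.02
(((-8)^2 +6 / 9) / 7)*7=194 / 3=64.67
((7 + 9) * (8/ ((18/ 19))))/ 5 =1216/ 45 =27.02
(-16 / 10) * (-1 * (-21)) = -168 / 5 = -33.60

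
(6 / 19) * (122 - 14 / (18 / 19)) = 1930 / 57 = 33.86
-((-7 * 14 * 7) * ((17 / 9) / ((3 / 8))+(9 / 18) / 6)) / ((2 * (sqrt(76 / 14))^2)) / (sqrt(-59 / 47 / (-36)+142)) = 1327753 * sqrt(11295181) / 164380932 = 27.15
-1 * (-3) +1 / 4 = 3.25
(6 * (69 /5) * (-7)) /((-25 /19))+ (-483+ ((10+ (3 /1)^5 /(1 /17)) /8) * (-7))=-3665.88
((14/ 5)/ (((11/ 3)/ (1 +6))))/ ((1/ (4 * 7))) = 8232/ 55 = 149.67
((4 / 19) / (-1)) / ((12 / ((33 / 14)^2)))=-363 / 3724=-0.10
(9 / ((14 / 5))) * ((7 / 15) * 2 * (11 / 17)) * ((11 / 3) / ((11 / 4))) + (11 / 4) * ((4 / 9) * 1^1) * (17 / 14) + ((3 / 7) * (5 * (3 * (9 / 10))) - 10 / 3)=6988 / 1071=6.52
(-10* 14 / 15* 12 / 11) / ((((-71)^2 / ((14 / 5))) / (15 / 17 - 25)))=128576 / 942667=0.14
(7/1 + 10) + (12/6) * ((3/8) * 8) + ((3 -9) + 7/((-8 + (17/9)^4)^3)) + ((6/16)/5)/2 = 40893106086962491/2390899225034960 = 17.10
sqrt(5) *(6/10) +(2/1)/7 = 2/7 +3 *sqrt(5)/5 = 1.63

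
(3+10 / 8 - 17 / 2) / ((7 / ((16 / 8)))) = -17 / 14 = -1.21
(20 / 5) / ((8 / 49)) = 49 / 2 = 24.50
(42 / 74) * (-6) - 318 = -11892 / 37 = -321.41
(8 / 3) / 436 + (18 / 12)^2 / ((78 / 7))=7075 / 34008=0.21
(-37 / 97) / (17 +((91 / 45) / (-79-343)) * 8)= -351315 / 15621947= -0.02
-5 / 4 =-1.25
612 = 612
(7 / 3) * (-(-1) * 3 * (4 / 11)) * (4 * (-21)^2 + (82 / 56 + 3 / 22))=543805 / 121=4494.26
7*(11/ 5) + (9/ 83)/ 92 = 588017/ 38180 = 15.40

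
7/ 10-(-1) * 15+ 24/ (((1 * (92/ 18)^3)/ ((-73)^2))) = 118455449/ 121670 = 973.58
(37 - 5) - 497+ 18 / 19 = -8817 / 19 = -464.05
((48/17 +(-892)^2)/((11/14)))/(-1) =-189368704/187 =-1012666.87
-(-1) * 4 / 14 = 2 / 7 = 0.29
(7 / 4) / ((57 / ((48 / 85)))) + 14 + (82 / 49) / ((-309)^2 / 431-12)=100233419288 / 7146602715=14.03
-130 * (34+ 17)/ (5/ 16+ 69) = -106080/ 1109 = -95.65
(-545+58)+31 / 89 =-43312 / 89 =-486.65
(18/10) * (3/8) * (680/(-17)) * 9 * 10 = -2430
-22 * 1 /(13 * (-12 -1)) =22 /169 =0.13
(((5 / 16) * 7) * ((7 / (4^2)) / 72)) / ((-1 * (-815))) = 49 / 3004416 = 0.00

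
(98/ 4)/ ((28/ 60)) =52.50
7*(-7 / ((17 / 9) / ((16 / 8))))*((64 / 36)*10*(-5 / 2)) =39200 / 17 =2305.88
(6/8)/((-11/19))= -57/44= -1.30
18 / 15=6 / 5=1.20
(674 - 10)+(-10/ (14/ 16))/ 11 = 51048/ 77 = 662.96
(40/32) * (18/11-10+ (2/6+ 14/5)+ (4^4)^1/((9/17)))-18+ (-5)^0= 230039/396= 580.91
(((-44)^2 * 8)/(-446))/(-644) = 0.05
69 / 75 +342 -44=298.92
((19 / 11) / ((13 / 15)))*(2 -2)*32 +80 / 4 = 20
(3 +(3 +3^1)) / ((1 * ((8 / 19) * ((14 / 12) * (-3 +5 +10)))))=171 / 112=1.53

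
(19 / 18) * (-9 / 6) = -19 / 12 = -1.58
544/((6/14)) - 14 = 3766/3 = 1255.33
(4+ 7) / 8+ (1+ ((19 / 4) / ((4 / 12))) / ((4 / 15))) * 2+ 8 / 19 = 8411 / 76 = 110.67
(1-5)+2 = -2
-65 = -65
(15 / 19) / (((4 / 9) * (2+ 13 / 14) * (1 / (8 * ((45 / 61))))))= 170100 / 47519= 3.58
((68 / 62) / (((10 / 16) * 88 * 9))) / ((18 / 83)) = 1411 / 138105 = 0.01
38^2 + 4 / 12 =4333 / 3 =1444.33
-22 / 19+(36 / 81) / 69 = -13586 / 11799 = -1.15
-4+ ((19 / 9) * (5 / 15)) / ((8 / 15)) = -193 / 72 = -2.68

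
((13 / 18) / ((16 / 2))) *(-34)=-221 / 72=-3.07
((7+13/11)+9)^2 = 35721/121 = 295.21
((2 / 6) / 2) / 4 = 1 / 24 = 0.04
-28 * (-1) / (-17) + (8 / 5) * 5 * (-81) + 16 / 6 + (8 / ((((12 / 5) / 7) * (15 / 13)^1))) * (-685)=-2218378 / 153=-14499.20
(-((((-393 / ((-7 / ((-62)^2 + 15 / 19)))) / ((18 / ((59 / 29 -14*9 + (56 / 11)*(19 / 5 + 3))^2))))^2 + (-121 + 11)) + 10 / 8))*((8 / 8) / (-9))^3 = 6873674565353178578126122309 / 546765287433750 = 12571526984850.96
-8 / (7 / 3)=-3.43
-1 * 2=-2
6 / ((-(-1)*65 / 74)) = 444 / 65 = 6.83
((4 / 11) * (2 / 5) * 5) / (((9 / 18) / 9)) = 144 / 11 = 13.09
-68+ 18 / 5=-322 / 5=-64.40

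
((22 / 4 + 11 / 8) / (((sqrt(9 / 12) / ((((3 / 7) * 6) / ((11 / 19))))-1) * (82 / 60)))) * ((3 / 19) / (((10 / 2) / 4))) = -4062960 / 6150943-457380 * sqrt(3) / 6150943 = -0.79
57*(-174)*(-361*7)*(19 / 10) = 238096467 / 5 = 47619293.40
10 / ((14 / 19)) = 95 / 7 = 13.57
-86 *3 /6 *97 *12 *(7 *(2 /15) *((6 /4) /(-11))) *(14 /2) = 2452548 /55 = 44591.78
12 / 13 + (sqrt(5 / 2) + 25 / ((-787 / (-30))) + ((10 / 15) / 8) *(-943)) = -9417505 / 122772 + sqrt(10) / 2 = -75.13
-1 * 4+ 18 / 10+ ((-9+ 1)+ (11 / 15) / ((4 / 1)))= -601 / 60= -10.02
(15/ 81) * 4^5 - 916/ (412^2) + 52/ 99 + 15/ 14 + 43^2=179997355807/ 88224444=2040.22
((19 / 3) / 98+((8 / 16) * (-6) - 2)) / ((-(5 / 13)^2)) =245219 / 7350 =33.36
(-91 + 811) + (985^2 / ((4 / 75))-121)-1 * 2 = 72769263 / 4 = 18192315.75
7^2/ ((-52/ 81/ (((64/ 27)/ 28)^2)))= -64/ 117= -0.55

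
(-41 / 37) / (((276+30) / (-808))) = 16564 / 5661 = 2.93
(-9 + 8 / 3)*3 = -19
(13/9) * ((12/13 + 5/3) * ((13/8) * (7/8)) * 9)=9191/192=47.87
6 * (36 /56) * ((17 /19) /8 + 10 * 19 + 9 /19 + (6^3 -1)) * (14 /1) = 1664523 /76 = 21901.62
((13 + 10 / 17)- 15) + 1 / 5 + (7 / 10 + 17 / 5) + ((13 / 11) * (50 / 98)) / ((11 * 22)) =16025077 / 5543615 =2.89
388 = 388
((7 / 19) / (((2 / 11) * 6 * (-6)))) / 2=-77 / 2736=-0.03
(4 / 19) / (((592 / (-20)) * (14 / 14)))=-5 / 703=-0.01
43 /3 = 14.33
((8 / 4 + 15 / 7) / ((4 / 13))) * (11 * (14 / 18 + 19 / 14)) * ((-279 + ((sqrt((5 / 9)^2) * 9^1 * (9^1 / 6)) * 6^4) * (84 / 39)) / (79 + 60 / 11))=28163770877 / 364168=77337.30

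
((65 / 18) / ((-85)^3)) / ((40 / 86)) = -559 / 44217000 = -0.00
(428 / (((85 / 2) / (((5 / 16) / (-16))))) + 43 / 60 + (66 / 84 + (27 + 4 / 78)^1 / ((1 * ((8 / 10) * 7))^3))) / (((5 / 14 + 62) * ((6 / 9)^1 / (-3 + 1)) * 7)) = -11802841 / 1176462560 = -0.01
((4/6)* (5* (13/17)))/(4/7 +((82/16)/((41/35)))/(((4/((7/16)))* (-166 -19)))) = 17239040/3847083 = 4.48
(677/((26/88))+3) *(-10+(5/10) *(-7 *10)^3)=-5115628770/13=-393509905.38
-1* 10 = -10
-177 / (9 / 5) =-295 / 3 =-98.33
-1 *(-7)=7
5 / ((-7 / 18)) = -90 / 7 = -12.86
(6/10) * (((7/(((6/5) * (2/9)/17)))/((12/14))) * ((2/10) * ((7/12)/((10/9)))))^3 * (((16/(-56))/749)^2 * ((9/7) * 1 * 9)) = 77394297393/468951040000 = 0.17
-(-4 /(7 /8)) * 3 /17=96 /119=0.81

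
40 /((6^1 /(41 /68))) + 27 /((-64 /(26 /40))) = 244499 /65280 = 3.75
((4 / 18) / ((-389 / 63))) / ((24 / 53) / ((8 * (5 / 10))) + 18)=-371 / 186720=-0.00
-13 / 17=-0.76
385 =385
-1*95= -95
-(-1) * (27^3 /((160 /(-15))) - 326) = -69481 /32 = -2171.28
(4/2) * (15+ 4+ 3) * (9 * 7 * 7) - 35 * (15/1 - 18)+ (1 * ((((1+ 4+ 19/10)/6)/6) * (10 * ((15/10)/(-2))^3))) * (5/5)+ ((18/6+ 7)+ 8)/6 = 4994865/256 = 19511.19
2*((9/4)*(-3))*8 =-108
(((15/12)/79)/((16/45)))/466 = 225/2356096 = 0.00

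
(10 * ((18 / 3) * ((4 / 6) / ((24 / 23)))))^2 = 13225 / 9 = 1469.44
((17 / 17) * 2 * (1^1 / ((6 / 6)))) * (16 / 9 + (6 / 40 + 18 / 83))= 32041 / 7470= 4.29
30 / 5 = 6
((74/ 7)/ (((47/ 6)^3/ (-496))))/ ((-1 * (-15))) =-2642688/ 3633805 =-0.73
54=54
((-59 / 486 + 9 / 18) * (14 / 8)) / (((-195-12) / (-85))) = 595 / 2187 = 0.27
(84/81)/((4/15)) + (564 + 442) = 9089/9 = 1009.89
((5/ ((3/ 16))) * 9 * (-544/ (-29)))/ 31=145.23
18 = 18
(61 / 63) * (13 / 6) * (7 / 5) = 793 / 270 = 2.94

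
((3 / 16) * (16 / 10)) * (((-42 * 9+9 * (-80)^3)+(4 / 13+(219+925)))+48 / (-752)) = -1689011895 / 1222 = -1382170.13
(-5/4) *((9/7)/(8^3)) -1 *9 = -129069/14336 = -9.00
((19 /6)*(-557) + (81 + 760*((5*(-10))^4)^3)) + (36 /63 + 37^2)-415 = 7792968749999999999969413 /42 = 185546874999999999999271.70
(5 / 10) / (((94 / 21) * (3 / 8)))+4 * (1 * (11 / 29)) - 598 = -812600 / 1363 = -596.18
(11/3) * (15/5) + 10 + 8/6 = 67/3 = 22.33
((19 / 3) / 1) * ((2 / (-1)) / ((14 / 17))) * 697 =-10720.52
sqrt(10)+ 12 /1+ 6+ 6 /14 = sqrt(10)+ 129 /7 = 21.59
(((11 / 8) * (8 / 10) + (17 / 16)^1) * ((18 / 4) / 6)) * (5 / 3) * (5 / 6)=865 / 384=2.25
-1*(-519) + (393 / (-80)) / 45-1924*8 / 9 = -4288793 / 3600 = -1191.33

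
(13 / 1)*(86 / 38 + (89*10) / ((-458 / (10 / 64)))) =3546777 / 139232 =25.47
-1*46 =-46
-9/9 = -1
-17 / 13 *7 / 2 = -119 / 26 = -4.58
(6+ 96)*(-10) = -1020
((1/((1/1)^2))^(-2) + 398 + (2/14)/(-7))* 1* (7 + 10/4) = 185725/49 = 3790.31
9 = 9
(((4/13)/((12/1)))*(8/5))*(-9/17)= -24/1105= -0.02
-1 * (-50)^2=-2500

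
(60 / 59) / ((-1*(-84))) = 0.01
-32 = -32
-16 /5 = -3.20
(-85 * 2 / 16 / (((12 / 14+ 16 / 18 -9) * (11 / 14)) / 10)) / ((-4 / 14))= -1311975 / 20108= -65.25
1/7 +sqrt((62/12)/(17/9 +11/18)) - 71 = -496/7 +sqrt(465)/15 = -69.42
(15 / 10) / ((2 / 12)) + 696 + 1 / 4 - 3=2809 / 4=702.25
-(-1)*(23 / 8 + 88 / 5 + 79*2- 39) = 5579 / 40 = 139.48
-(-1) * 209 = 209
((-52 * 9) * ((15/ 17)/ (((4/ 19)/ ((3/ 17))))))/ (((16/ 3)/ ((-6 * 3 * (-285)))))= -769769325/ 2312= -332945.21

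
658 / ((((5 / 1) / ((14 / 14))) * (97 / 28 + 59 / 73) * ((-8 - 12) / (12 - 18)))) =9.24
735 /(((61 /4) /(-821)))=-2413740 /61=-39569.51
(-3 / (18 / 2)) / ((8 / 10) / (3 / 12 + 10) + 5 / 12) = -820 / 1217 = -0.67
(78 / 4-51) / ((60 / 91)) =-1911 / 40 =-47.78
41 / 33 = 1.24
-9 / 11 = -0.82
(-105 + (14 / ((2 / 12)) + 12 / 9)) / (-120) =59 / 360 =0.16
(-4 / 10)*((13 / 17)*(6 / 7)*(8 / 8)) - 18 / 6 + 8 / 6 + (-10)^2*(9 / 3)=532057 / 1785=298.07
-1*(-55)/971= 55/971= 0.06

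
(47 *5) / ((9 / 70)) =16450 / 9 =1827.78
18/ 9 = 2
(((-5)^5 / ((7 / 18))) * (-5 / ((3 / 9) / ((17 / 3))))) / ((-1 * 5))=-136607.14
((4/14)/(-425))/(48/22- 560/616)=-11/20825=-0.00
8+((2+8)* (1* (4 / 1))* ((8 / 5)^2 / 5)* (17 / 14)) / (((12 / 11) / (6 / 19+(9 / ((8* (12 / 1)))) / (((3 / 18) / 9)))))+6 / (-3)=128.60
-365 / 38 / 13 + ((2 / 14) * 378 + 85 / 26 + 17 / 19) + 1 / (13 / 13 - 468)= 57.42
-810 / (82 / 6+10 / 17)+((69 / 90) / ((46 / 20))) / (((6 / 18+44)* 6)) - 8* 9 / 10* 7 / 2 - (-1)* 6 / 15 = -236761369 / 2900730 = -81.62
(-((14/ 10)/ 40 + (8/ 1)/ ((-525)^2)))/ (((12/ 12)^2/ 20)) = -0.70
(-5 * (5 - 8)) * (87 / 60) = 87 / 4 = 21.75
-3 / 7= -0.43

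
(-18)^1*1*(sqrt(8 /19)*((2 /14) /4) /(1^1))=-9*sqrt(38) /133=-0.42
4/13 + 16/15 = 268/195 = 1.37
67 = 67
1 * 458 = 458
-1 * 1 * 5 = -5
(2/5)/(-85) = -2/425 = -0.00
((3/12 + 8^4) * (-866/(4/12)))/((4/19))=-404398185/8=-50549773.12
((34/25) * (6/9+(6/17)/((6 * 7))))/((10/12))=964/875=1.10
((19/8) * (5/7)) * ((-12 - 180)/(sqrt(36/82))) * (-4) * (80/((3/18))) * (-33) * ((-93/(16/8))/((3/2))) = 746380800 * sqrt(82)/7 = 965537943.39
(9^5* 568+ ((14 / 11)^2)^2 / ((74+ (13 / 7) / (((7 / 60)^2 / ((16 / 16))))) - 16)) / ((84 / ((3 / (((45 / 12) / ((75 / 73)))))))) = 81876335624763040 / 249487281197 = 328178.40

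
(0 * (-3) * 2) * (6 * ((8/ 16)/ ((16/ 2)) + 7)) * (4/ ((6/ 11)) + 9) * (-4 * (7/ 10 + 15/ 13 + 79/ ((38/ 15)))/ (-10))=0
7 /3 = 2.33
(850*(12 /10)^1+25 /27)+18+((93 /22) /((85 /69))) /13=682093069 /656370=1039.19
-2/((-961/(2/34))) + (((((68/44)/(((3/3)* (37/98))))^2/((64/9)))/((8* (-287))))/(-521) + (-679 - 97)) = -5741882867739349729/7399334778546304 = -776.00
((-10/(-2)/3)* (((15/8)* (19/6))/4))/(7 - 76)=-475/13248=-0.04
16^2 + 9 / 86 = 22025 / 86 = 256.10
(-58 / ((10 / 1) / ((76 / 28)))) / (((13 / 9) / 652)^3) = -111332487949632 / 76895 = -1447850808.89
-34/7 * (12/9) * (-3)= 136/7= 19.43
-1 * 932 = -932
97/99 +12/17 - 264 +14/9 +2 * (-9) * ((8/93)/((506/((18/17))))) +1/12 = -1251235723/4799916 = -260.68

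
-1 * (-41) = 41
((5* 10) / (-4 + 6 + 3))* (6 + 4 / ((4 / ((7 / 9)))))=610 / 9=67.78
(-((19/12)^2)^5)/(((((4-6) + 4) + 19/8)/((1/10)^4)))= -6131066257801/2708884684800000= -0.00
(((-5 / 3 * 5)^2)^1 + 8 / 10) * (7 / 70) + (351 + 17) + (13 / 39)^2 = 168811 / 450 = 375.14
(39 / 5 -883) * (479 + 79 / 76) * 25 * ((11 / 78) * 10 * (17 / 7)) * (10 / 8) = -155492066125 / 3458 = -44965895.35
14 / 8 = 1.75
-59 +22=-37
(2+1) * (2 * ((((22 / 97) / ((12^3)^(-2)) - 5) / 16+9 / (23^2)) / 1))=104251917585 / 410504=253960.78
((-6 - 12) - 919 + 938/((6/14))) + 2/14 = 26288/21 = 1251.81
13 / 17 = 0.76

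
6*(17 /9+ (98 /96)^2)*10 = 11255 /64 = 175.86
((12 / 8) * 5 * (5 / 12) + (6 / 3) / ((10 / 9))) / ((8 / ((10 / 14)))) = 197 / 448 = 0.44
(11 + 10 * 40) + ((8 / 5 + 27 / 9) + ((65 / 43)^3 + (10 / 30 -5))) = 494200523 / 1192605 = 414.39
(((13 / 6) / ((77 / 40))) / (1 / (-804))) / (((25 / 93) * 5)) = -1296048 / 1925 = -673.27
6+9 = 15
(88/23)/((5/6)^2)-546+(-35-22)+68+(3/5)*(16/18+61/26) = -527.55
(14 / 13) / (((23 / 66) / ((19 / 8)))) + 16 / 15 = 75403 / 8970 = 8.41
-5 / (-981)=5 / 981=0.01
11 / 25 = 0.44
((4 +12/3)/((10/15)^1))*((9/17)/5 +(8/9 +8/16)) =4574/255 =17.94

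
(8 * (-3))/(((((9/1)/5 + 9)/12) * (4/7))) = -140/3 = -46.67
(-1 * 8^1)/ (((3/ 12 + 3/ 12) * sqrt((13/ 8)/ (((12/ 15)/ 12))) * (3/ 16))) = -512 * sqrt(390)/ 585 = -17.28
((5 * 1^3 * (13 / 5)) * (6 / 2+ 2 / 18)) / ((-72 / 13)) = -1183 / 162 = -7.30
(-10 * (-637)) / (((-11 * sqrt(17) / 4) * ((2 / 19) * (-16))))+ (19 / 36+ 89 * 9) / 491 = 335.20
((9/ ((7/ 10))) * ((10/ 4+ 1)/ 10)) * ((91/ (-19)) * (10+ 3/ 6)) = -226.30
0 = 0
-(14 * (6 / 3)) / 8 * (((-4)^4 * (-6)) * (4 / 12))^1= 1792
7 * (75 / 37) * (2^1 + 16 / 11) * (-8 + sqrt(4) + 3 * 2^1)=0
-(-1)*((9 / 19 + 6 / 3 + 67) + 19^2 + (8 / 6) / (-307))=7532783 / 17499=430.47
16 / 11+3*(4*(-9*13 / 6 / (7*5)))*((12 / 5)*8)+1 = -242379 / 1925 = -125.91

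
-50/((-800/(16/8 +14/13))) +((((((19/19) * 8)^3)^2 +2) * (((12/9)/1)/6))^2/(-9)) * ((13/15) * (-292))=3014418207378491/31590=95423178454.53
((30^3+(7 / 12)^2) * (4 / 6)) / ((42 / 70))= 30000.38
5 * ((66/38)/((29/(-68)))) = -11220/551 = -20.36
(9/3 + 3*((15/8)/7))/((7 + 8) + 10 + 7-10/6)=639/5096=0.13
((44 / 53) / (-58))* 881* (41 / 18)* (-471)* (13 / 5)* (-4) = -3243810284 / 23055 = -140698.78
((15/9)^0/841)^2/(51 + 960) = 1/715061091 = 0.00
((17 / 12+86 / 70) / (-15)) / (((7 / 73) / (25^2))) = -2027575 / 1764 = -1149.42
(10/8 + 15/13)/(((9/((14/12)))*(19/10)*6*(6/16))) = 4375/60021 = 0.07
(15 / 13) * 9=10.38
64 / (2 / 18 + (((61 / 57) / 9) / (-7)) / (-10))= 2298240 / 4051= 567.33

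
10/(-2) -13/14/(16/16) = -83/14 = -5.93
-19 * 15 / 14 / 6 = -95 / 28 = -3.39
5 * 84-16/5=2084/5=416.80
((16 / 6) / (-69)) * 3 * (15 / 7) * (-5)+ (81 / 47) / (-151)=1406359 / 1142617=1.23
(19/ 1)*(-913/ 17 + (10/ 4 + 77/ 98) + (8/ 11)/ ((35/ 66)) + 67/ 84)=-6545747/ 7140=-916.77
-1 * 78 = -78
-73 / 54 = -1.35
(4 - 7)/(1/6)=-18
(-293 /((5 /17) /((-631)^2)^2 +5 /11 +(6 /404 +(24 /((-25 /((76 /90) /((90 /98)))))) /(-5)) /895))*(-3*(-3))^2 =-10732474699277512956937593750 /205650054411633833598559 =-52188.05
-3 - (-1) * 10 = 7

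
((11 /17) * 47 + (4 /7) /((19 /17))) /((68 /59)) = 4125103 /153748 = 26.83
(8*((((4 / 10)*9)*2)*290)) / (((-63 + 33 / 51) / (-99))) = 7028208 / 265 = 26521.54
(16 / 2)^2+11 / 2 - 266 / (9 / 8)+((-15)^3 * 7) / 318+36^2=503122 / 477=1054.76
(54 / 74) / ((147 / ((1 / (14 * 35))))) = 9 / 888370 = 0.00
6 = 6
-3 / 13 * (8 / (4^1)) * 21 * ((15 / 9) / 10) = -1.62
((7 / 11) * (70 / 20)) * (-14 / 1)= -343 / 11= -31.18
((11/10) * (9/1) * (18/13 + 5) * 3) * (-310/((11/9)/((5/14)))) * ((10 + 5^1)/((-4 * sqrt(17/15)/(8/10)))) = 9378585 * sqrt(255)/3094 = 48404.65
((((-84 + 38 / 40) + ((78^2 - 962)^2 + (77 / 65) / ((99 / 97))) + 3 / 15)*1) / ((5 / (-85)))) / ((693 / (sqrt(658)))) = -1043620435919*sqrt(658) / 1621620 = -16508454.97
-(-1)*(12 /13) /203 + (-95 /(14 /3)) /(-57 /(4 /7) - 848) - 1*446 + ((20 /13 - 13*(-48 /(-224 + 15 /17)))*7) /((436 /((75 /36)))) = -22137789737807293 /49634512574556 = -446.02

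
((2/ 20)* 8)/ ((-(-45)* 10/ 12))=8/ 375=0.02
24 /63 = 8 /21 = 0.38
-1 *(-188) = 188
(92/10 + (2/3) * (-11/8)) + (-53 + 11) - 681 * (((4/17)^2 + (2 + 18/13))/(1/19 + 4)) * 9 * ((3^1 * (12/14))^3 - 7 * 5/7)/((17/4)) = -1490485458063577/101210649540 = -14726.57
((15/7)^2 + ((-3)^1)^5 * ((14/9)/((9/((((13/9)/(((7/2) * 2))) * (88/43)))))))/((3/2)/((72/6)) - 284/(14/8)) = 664696/8200143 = 0.08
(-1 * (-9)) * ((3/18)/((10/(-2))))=-3/10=-0.30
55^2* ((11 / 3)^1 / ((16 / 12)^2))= 99825 / 16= 6239.06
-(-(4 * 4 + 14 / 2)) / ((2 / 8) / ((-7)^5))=-1546244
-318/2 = -159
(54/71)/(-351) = -2/923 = -0.00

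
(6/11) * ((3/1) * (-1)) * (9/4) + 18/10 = -207/110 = -1.88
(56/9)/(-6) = -28/27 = -1.04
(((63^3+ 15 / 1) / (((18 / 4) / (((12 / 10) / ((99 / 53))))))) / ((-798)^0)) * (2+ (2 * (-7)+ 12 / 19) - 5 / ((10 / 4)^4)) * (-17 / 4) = 2050583752016 / 1175625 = 1744249.87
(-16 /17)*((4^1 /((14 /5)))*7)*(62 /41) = -9920 /697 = -14.23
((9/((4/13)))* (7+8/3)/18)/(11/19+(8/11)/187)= 14734291/546696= 26.95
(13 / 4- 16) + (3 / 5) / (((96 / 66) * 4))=-4047 / 320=-12.65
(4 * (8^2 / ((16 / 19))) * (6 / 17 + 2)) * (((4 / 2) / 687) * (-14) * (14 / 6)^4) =-817492480 / 945999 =-864.16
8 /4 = 2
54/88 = 27/44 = 0.61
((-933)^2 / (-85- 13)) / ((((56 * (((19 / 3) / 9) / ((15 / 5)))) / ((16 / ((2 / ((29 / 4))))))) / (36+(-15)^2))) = -533687230521 / 52136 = -10236443.73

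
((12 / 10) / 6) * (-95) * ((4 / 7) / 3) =-76 / 21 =-3.62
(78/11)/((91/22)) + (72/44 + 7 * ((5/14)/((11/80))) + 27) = 48.53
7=7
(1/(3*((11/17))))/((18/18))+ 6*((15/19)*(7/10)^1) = 2402/627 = 3.83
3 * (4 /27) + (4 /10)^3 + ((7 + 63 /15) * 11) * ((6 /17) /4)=217624 /19125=11.38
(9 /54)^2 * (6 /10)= 1 /60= 0.02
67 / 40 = 1.68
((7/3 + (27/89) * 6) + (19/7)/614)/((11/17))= 81116435/12623226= 6.43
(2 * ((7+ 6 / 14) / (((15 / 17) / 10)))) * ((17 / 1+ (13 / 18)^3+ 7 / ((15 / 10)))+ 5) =9958702 / 2187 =4553.59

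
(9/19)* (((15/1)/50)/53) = 27/10070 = 0.00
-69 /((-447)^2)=-23 /66603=-0.00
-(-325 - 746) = 1071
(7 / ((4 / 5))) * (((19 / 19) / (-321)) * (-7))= 245 / 1284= 0.19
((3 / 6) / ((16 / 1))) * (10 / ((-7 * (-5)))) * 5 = 0.04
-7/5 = -1.40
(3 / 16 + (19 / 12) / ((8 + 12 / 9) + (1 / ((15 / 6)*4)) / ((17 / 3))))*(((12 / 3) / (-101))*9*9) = -116073 / 101404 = -1.14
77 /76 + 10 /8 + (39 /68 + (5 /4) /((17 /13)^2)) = 19590 /5491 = 3.57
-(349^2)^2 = -14835483601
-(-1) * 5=5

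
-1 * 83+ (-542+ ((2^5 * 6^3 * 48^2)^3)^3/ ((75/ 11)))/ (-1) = -241572374653762219603573969505468086288857838173281658400413831981/ 25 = -9662894986150488784142959000000000000000000000000000000000000000.00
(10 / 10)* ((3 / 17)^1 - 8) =-7.82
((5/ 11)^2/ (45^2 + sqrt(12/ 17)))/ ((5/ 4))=229500/ 2811661391- 40*sqrt(51)/ 8434984173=0.00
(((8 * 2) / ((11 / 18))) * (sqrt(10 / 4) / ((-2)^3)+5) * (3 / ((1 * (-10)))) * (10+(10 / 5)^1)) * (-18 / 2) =46656 / 11 -2916 * sqrt(10) / 55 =4073.80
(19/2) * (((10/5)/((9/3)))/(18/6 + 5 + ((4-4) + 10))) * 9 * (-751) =-14269/6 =-2378.17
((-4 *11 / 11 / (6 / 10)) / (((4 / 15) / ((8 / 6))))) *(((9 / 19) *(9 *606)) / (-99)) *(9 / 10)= 163620 / 209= 782.87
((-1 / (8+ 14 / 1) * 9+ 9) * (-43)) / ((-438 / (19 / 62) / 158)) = 4066209 / 99572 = 40.84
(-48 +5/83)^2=15832441/6889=2298.22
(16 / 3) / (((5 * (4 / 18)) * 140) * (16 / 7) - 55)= 48 / 2705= 0.02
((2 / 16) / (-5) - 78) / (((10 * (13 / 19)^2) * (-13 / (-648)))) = -91261161 / 109850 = -830.78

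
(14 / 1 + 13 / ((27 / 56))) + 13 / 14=15835 / 378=41.89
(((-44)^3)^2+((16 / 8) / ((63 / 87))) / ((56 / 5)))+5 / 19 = 81067538404927 / 11172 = 7256313856.51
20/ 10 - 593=-591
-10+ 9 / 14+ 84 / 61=-7.98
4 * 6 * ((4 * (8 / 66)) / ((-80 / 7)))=-56 / 55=-1.02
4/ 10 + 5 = 27/ 5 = 5.40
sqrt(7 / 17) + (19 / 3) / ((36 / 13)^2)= sqrt(119) / 17 + 3211 / 3888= 1.47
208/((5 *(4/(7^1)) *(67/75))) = 81.49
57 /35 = 1.63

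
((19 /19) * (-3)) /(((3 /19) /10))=-190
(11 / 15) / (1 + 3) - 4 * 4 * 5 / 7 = -4723 / 420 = -11.25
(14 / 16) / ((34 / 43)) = 301 / 272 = 1.11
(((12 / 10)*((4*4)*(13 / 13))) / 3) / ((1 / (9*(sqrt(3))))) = 99.77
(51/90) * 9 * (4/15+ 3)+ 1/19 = 15877/950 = 16.71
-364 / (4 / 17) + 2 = -1545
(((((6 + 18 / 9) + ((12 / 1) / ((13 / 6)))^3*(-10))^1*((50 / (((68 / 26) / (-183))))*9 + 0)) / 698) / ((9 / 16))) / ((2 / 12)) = 815792918400 / 1002677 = 813614.87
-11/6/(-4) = 11/24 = 0.46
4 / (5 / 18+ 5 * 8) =72 / 725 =0.10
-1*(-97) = 97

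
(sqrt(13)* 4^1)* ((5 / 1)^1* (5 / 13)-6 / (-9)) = 404* sqrt(13) / 39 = 37.35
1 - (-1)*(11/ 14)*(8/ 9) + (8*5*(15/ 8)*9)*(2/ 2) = 676.70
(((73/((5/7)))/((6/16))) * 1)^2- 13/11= 183826259/2475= 74273.24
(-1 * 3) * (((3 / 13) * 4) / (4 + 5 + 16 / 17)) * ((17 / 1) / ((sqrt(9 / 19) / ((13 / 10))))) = -1734 * sqrt(19) / 845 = -8.94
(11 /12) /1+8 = 107 /12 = 8.92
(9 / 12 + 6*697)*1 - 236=15787 / 4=3946.75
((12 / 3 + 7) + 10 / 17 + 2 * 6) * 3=1203 / 17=70.76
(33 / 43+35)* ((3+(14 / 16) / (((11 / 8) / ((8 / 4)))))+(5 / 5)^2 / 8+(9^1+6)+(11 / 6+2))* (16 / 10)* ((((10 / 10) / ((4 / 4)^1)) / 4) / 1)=4716277 / 14190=332.37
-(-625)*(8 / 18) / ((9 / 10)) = 25000 / 81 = 308.64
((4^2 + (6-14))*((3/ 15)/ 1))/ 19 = 8/ 95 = 0.08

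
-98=-98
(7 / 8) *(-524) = -917 / 2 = -458.50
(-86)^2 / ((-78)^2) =1849 / 1521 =1.22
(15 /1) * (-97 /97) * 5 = -75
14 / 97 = 0.14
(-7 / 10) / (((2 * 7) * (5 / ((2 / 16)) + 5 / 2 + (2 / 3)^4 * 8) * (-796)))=81 / 56842360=0.00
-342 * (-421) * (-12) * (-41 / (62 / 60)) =2125174320 / 31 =68554010.32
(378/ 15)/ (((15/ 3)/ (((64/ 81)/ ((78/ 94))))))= 42112/ 8775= 4.80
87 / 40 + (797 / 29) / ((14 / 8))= 145181 / 8120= 17.88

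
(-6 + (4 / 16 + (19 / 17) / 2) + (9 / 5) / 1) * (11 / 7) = -12683 / 2380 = -5.33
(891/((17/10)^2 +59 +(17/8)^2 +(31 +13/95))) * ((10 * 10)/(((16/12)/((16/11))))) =2954880000/2965291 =996.49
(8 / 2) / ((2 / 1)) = 2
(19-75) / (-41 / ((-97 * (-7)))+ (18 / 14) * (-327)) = 4753 / 35689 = 0.13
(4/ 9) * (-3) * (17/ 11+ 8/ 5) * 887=-613804/ 165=-3720.02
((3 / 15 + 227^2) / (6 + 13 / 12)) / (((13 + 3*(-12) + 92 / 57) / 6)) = -45973008 / 22525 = -2040.98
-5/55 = -1/11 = -0.09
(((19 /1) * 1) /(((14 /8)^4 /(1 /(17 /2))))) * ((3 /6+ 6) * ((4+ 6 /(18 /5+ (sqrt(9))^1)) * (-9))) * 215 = -6607111680 /448987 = -14715.60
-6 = -6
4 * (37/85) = 148/85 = 1.74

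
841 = 841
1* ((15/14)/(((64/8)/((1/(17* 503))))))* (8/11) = 15/1316854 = 0.00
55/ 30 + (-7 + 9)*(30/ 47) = 877/ 282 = 3.11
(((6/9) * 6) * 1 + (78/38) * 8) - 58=-714/19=-37.58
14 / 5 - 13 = -10.20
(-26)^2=676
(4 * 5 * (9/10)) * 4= 72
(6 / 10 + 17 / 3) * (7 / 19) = 658 / 285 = 2.31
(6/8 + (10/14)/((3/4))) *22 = 1573/42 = 37.45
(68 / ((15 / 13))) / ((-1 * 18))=-442 / 135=-3.27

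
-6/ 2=-3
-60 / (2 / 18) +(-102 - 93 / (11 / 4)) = -7434 / 11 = -675.82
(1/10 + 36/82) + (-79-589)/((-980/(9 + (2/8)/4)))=1079447/160720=6.72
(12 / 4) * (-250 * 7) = -5250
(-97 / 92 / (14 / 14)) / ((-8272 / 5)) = 485 / 761024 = 0.00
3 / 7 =0.43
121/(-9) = -121/9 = -13.44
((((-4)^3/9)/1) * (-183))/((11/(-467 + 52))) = -1620160/33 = -49095.76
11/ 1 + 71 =82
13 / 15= 0.87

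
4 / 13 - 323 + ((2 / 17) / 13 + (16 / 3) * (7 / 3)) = -617065 / 1989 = -310.24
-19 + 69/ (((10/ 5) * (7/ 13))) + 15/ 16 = 5153/ 112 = 46.01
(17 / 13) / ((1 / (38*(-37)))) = -23902 / 13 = -1838.62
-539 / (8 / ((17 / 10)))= -9163 / 80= -114.54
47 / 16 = 2.94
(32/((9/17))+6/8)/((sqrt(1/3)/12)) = 2203 * sqrt(3)/3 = 1271.90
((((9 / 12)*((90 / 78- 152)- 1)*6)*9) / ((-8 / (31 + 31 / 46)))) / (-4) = -116482779 / 19136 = -6087.10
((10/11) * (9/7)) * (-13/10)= -117/77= -1.52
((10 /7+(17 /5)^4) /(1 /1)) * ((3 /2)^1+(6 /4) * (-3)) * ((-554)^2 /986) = -272033615478 /2156875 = -126123.96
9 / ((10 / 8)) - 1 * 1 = 31 / 5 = 6.20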